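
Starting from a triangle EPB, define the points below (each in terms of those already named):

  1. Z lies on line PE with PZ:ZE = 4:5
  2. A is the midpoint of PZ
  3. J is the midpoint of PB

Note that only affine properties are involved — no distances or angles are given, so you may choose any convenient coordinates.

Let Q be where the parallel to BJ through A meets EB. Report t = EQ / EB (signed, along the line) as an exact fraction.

t = 7/9

Choose coordinates E = (0, 0), P = (1, 0), B = (0, 1).
1. Z lies on line PE with PZ:ZE = 4:5 ⇒ Z = (5/9, 0)
2. A is the midpoint of PZ ⇒ A = (7/9, 0)
3. J is the midpoint of PB ⇒ J = (1/2, 1/2)
through A parallel to BJ: direction (1/2, -1/2); meets EB at Q = (0, 7/9)
Q = E + t·(B−E) with t = 7/9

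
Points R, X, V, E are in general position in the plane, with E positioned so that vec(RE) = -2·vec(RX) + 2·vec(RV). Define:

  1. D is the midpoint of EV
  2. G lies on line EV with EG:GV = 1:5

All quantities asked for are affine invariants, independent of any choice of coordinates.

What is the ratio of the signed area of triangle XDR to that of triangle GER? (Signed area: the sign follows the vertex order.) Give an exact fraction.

Choose coordinates R = (0, 0), X = (1, 0), V = (0, 1), E = (-2, 2).
1. D is the midpoint of EV ⇒ D = (-1, 3/2)
2. G lies on line EV with EG:GV = 1:5 ⇒ G = (-5/3, 11/6)
2·[XDR] = 3/2, 2·[GER] = 1/3
[XDR]:[GER] = 3/2:1/3 = 9/2

[XDR]:[GER] = 9/2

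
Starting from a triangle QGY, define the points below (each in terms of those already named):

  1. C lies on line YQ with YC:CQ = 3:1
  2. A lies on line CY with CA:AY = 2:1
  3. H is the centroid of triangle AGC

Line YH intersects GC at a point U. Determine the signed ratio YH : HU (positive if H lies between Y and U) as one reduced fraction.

Set Q = (0, 0), G = (1, 0), Y = (0, 1); any affine frame gives the same invariant.
1. C lies on line YQ with YC:CQ = 3:1 ⇒ C = (0, 1/4)
2. A lies on line CY with CA:AY = 2:1 ⇒ A = (0, 3/4)
3. H is the centroid of triangle AGC ⇒ H = (1/3, 1/3)
line YH meets GC at U = (3/7, 1/7)
H = Y + t·(U−Y) with t = 7/9, so YH:HU = 7/9:2/9

YH:HU = 7/2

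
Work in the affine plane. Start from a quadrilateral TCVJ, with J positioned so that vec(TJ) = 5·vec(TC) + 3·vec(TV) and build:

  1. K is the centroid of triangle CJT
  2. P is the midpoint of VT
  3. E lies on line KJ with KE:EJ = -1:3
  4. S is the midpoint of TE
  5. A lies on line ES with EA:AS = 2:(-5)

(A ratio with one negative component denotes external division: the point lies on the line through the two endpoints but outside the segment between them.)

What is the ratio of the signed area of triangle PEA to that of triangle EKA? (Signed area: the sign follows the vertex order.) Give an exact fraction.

[PEA]:[EKA] = -1/2

Work in coordinates with T = (0, 0), C = (1, 0), V = (0, 1), J = (5, 3).
1. K is the centroid of triangle CJT ⇒ K = (2, 1)
2. P is the midpoint of VT ⇒ P = (0, 1/2)
3. E lies on line KJ with KE:EJ = -1:3 ⇒ E = (1/2, 0)
4. S is the midpoint of TE ⇒ S = (1/4, 0)
5. A lies on line ES with EA:AS = 2:(-5) ⇒ A = (2/3, 0)
2·[PEA] = 1/12, 2·[EKA] = -1/6
[PEA]:[EKA] = 1/12:-1/6 = -1/2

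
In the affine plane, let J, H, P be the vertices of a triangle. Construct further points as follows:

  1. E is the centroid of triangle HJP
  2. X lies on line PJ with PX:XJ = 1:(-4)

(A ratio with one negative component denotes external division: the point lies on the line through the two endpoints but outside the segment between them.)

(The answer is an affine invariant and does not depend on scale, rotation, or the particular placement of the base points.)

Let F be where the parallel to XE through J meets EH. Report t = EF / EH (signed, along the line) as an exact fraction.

t = -4/5

Choose coordinates J = (0, 0), H = (1, 0), P = (0, 1).
1. E is the centroid of triangle HJP ⇒ E = (1/3, 1/3)
2. X lies on line PJ with PX:XJ = 1:(-4) ⇒ X = (0, 4/3)
through J parallel to XE: direction (1/3, -1); meets EH at F = (-1/5, 3/5)
F = E + t·(H−E) with t = -4/5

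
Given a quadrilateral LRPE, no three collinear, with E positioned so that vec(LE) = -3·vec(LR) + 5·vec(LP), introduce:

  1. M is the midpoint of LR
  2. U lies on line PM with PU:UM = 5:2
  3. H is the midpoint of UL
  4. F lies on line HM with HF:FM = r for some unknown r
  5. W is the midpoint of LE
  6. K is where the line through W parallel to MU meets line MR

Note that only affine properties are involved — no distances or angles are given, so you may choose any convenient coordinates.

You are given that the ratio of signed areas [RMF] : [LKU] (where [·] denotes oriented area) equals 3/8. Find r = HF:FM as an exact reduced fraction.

Choose coordinates L = (0, 0), R = (1, 0), P = (0, 1), E = (-3, 5).
1. M is the midpoint of LR ⇒ M = (1/2, 0)
2. U lies on line PM with PU:UM = 5:2 ⇒ U = (5/14, 2/7)
3. H is the midpoint of UL ⇒ H = (5/28, 1/7)
4. With HF:FM = r, write λ = r/(r+1) so F = H + λ·(M−H); F is affine-linear in λ
5. W is the midpoint of LE ⇒ W = (-3/2, 5/2)
6. K is where the line through W parallel to MU meets line MR ⇒ K = (-1/4, 0)
Every point depending on F is an affine combination of F and λ-independent points, so each such coordinate is linear in λ; the λ² term in each signed area is a multiple of (M−H)×(M−H) = 0, so 2·[RMF] and 2·[LKU] are each linear in λ. Evaluating at λ=0 and λ=1:
  2·[RMF] = 1/14·λ − 1/14,   2·[LKU] = -1/14
So [RMF]:[LKU] = (1/14·λ − 1/14) / (-1/14). Setting this equal to 3/8:
  1/14·λ − 1/14 = 3/8·(-1/14)  ⇒  λ = 5/8
Then r = λ/(1−λ) = (5/8)/(3/8) = 5/3. Check: with r = 5/3, F = (85/224, 3/56) and [RMF]:[LKU] = 3/8 as required.

r = 5/3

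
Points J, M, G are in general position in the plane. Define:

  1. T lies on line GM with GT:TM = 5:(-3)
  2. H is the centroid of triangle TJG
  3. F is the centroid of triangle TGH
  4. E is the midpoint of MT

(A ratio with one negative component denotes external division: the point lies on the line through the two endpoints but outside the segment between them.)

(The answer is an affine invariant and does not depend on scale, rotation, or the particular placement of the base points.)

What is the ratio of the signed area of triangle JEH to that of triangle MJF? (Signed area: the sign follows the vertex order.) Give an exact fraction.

Choose coordinates J = (0, 0), M = (1, 0), G = (0, 1).
1. T lies on line GM with GT:TM = 5:(-3) ⇒ T = (5/2, -3/2)
2. H is the centroid of triangle TJG ⇒ H = (5/6, -1/6)
3. F is the centroid of triangle TGH ⇒ F = (10/9, -2/9)
4. E is the midpoint of MT ⇒ E = (7/4, -3/4)
2·[JEH] = 1/3, 2·[MJF] = 2/9
[JEH]:[MJF] = 1/3:2/9 = 3/2

[JEH]:[MJF] = 3/2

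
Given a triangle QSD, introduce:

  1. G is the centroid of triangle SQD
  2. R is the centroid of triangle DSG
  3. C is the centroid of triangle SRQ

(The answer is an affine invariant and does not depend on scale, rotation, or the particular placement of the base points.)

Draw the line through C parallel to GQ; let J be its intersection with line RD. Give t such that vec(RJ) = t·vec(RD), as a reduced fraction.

Set Q = (0, 0), S = (1, 0), D = (0, 1); any affine frame gives the same invariant.
1. G is the centroid of triangle SQD ⇒ G = (1/3, 1/3)
2. R is the centroid of triangle DSG ⇒ R = (4/9, 4/9)
3. C is the centroid of triangle SRQ ⇒ C = (13/27, 4/27)
through C parallel to GQ: direction (-1/3, -1/3); meets RD at J = (16/27, 7/27)
J = R + t·(D−R) with t = -1/3

t = -1/3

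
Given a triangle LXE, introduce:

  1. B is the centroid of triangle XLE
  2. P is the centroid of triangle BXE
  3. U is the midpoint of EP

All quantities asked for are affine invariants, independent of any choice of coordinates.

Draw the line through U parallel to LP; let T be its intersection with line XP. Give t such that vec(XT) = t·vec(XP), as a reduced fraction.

Set L = (0, 0), X = (1, 0), E = (0, 1); any affine frame gives the same invariant.
1. B is the centroid of triangle XLE ⇒ B = (1/3, 1/3)
2. P is the centroid of triangle BXE ⇒ P = (4/9, 4/9)
3. U is the midpoint of EP ⇒ U = (2/9, 13/18)
through U parallel to LP: direction (4/9, 4/9); meets XP at T = (1/6, 2/3)
T = X + t·(P−X) with t = 3/2

t = 3/2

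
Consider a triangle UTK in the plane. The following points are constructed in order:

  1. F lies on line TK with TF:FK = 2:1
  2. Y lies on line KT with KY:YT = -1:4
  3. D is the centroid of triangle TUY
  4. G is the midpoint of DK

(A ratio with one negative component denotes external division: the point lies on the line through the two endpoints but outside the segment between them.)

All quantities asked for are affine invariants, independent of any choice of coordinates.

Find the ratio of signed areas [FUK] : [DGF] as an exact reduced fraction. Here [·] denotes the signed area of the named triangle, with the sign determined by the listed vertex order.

Work in coordinates with U = (0, 0), T = (1, 0), K = (0, 1).
1. F lies on line TK with TF:FK = 2:1 ⇒ F = (1/3, 2/3)
2. Y lies on line KT with KY:YT = -1:4 ⇒ Y = (-1/3, 4/3)
3. D is the centroid of triangle TUY ⇒ D = (2/9, 4/9)
4. G is the midpoint of DK ⇒ G = (1/9, 13/18)
2·[FUK] = -1/3, 2·[DGF] = -1/18
[FUK]:[DGF] = -1/3:-1/18 = 6

[FUK]:[DGF] = 6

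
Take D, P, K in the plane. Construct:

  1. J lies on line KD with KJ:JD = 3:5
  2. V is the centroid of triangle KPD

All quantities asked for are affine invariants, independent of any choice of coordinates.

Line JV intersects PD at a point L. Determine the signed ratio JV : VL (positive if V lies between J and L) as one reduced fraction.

JV:VL = 7/8

Assign D = (0, 0), P = (1, 0), K = (0, 1) — the answer is frame-independent, so this choice is without loss of generality.
1. J lies on line KD with KJ:JD = 3:5 ⇒ J = (0, 5/8)
2. V is the centroid of triangle KPD ⇒ V = (1/3, 1/3)
line JV meets PD at L = (5/7, 0)
V = J + t·(L−J) with t = 7/15, so JV:VL = 7/15:8/15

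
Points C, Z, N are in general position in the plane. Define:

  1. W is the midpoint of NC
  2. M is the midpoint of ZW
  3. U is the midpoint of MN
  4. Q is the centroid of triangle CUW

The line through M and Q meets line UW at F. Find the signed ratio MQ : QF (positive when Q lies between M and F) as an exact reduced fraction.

Work in coordinates with C = (0, 0), Z = (1, 0), N = (0, 1).
1. W is the midpoint of NC ⇒ W = (0, 1/2)
2. M is the midpoint of ZW ⇒ M = (1/2, 1/4)
3. U is the midpoint of MN ⇒ U = (1/4, 5/8)
4. Q is the centroid of triangle CUW ⇒ Q = (1/12, 3/8)
line MQ meets UW at F = (-1/8, 7/16)
Q = M + t·(F−M) with t = 2/3, so MQ:QF = 2/3:1/3

MQ:QF = 2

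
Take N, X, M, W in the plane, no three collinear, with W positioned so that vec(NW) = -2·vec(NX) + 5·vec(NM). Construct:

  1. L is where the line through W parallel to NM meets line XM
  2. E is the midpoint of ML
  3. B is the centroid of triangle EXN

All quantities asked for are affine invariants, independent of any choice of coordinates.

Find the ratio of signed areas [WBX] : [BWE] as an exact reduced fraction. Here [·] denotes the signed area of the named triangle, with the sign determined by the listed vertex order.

Assign N = (0, 0), X = (1, 0), M = (0, 1), W = (-2, 5) — the answer is frame-independent, so this choice is without loss of generality.
1. L is where the line through W parallel to NM meets line XM ⇒ L = (-2, 3)
2. E is the midpoint of ML ⇒ E = (-1, 2)
3. B is the centroid of triangle EXN ⇒ B = (0, 2/3)
2·[WBX] = 3, 2·[BWE] = 5/3
[WBX]:[BWE] = 3:5/3 = 9/5

[WBX]:[BWE] = 9/5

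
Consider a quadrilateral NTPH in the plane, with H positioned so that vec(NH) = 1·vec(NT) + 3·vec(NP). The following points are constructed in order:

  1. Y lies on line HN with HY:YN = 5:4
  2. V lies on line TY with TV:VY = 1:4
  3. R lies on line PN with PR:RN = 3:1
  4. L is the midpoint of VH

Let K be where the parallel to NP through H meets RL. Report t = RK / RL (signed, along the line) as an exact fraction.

Choose coordinates N = (0, 0), T = (1, 0), P = (0, 1), H = (1, 3).
1. Y lies on line HN with HY:YN = 5:4 ⇒ Y = (4/9, 4/3)
2. V lies on line TY with TV:VY = 1:4 ⇒ V = (8/9, 4/15)
3. R lies on line PN with PR:RN = 3:1 ⇒ R = (0, 1/4)
4. L is the midpoint of VH ⇒ L = (17/18, 49/30)
through H parallel to NP: direction (0, 1); meets RL at K = (1, 583/340)
K = R + t·(L−R) with t = 18/17

t = 18/17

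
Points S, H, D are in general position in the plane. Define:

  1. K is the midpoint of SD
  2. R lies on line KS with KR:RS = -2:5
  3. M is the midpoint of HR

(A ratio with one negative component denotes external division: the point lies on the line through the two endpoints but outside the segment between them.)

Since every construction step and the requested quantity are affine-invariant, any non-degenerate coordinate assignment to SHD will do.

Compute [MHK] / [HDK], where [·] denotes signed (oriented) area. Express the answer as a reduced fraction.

Set S = (0, 0), H = (1, 0), D = (0, 1); any affine frame gives the same invariant.
1. K is the midpoint of SD ⇒ K = (0, 1/2)
2. R lies on line KS with KR:RS = -2:5 ⇒ R = (0, 5/6)
3. M is the midpoint of HR ⇒ M = (1/2, 5/12)
2·[MHK] = -1/6, 2·[HDK] = 1/2
[MHK]:[HDK] = -1/6:1/2 = -1/3

[MHK]:[HDK] = -1/3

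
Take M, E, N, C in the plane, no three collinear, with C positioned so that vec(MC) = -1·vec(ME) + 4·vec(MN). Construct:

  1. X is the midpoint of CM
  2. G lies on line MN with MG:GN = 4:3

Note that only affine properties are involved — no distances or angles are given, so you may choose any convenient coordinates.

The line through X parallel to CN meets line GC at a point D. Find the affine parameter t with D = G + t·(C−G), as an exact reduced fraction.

Choose coordinates M = (0, 0), E = (1, 0), N = (0, 1), C = (-1, 4).
1. X is the midpoint of CM ⇒ X = (-1/2, 2)
2. G lies on line MN with MG:GN = 4:3 ⇒ G = (0, 4/7)
through X parallel to CN: direction (1, -3); meets GC at D = (1/6, 0)
D = G + t·(C−G) with t = -1/6

t = -1/6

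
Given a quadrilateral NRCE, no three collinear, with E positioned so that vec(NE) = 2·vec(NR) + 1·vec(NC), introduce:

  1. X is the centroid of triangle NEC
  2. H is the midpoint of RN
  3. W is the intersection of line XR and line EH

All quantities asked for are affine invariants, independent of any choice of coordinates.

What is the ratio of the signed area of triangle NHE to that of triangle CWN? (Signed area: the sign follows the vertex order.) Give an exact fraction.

Work in coordinates with N = (0, 0), R = (1, 0), C = (0, 1), E = (2, 1).
1. X is the centroid of triangle NEC ⇒ X = (2/3, 2/3)
2. H is the midpoint of RN ⇒ H = (1/2, 0)
3. W is the intersection of line XR and line EH ⇒ W = (7/8, 1/4)
2·[NHE] = 1/2, 2·[CWN] = -7/8
[NHE]:[CWN] = 1/2:-7/8 = -4/7

[NHE]:[CWN] = -4/7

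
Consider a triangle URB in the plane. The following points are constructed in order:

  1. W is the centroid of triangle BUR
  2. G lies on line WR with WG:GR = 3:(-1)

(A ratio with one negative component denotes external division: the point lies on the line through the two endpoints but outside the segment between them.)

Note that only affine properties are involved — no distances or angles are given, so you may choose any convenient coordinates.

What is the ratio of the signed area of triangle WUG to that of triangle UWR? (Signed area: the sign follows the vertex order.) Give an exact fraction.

Assign U = (0, 0), R = (1, 0), B = (0, 1) — the answer is frame-independent, so this choice is without loss of generality.
1. W is the centroid of triangle BUR ⇒ W = (1/3, 1/3)
2. G lies on line WR with WG:GR = 3:(-1) ⇒ G = (4/3, -1/6)
2·[WUG] = 1/2, 2·[UWR] = -1/3
[WUG]:[UWR] = 1/2:-1/3 = -3/2

[WUG]:[UWR] = -3/2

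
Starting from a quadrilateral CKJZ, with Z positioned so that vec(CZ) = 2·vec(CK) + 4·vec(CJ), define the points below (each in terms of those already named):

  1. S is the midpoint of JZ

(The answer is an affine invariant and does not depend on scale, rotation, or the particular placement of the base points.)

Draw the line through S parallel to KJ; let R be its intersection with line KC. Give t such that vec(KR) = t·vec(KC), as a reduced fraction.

Choose coordinates C = (0, 0), K = (1, 0), J = (0, 1), Z = (2, 4).
1. S is the midpoint of JZ ⇒ S = (1, 5/2)
through S parallel to KJ: direction (-1, 1); meets KC at R = (7/2, 0)
R = K + t·(C−K) with t = -5/2

t = -5/2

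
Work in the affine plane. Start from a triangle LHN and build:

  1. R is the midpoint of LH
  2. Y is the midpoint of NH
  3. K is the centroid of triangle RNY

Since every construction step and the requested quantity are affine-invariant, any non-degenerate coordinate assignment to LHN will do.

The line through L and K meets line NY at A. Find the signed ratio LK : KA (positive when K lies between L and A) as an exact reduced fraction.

Assign L = (0, 0), H = (1, 0), N = (0, 1) — the answer is frame-independent, so this choice is without loss of generality.
1. R is the midpoint of LH ⇒ R = (1/2, 0)
2. Y is the midpoint of NH ⇒ Y = (1/2, 1/2)
3. K is the centroid of triangle RNY ⇒ K = (1/3, 1/2)
line LK meets NY at A = (2/5, 3/5)
K = L + t·(A−L) with t = 5/6, so LK:KA = 5/6:1/6

LK:KA = 5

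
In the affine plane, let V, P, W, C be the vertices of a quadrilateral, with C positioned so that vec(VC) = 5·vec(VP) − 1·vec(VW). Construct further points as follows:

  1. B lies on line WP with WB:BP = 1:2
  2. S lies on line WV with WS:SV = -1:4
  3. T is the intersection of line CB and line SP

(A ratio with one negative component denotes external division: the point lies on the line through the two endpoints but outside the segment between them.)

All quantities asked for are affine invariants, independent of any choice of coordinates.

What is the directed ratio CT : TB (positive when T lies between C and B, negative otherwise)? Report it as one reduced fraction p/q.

CT:TB = 39/2

Work in coordinates with V = (0, 0), P = (1, 0), W = (0, 1), C = (5, -1).
1. B lies on line WP with WB:BP = 1:2 ⇒ B = (1/3, 2/3)
2. S lies on line WV with WS:SV = -1:4 ⇒ S = (0, 4/3)
3. T is the intersection of line CB and line SP ⇒ T = (23/41, 24/41)
T = C + t·(B−C) with t = 39/41, so CT:TB = t:(1−t) = 39/41:2/41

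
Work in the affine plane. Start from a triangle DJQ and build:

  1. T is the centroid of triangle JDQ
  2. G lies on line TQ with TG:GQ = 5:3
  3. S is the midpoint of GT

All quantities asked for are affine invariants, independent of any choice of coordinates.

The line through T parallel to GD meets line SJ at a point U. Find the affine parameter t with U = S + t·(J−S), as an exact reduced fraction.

t = 5/31

Assign D = (0, 0), J = (1, 0), Q = (0, 1) — the answer is frame-independent, so this choice is without loss of generality.
1. T is the centroid of triangle JDQ ⇒ T = (1/3, 1/3)
2. G lies on line TQ with TG:GQ = 5:3 ⇒ G = (1/8, 3/4)
3. S is the midpoint of GT ⇒ S = (11/48, 13/24)
through T parallel to GD: direction (-1/8, -3/4); meets SJ at U = (263/744, 169/372)
U = S + t·(J−S) with t = 5/31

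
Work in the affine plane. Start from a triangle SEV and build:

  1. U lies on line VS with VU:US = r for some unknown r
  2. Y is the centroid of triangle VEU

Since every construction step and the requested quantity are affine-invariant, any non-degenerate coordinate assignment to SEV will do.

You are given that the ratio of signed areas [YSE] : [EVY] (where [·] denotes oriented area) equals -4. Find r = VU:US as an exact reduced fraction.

r = -2/5

Set S = (0, 0), E = (1, 0), V = (0, 1); any affine frame gives the same invariant.
1. With VU:US = r, write λ = r/(r+1) so U = V + λ·(S−V); U is affine-linear in λ
2. Y is the centroid of triangle VEU ⇒ Y is an affine combination of earlier points and hence also affine-linear in λ
Every point depending on U is an affine combination of U and λ-independent points, so each such coordinate is linear in λ; the λ² term in each signed area is a multiple of (S−V)×(S−V) = 0, so 2·[YSE] and 2·[EVY] are each linear in λ. Evaluating at λ=0 and λ=1:
  2·[YSE] = -1/3·λ + 2/3,   2·[EVY] = 1/3·λ
So [YSE]:[EVY] = (-1/3·λ + 2/3) / (1/3·λ). Setting this equal to -4:
  -1/3·λ + 2/3 = -4·(1/3·λ)  ⇒  λ = -2/3
Then r = λ/(1−λ) = (-2/3)/(5/3) = -2/5. Check: with r = -2/5, U = (0, 5/3) and [YSE]:[EVY] = -4 as required.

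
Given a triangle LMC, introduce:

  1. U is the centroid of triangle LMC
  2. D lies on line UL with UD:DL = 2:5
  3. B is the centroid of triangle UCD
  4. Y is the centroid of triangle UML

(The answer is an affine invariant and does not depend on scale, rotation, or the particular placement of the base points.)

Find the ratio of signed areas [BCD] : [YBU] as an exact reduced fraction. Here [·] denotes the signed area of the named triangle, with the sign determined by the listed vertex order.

Assign L = (0, 0), M = (1, 0), C = (0, 1) — the answer is frame-independent, so this choice is without loss of generality.
1. U is the centroid of triangle LMC ⇒ U = (1/3, 1/3)
2. D lies on line UL with UD:DL = 2:5 ⇒ D = (5/21, 5/21)
3. B is the centroid of triangle UCD ⇒ B = (4/21, 11/21)
4. Y is the centroid of triangle UML ⇒ Y = (4/9, 1/9)
2·[BCD] = 2/63, 2·[YBU] = -2/189
[BCD]:[YBU] = 2/63:-2/189 = -3

[BCD]:[YBU] = -3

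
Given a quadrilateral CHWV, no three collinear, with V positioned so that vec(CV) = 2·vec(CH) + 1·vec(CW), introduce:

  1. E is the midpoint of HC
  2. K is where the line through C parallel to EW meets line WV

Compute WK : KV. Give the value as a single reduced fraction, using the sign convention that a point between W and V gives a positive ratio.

Assign C = (0, 0), H = (1, 0), W = (0, 1), V = (2, 1) — the answer is frame-independent, so this choice is without loss of generality.
1. E is the midpoint of HC ⇒ E = (1/2, 0)
2. K is where the line through C parallel to EW meets line WV ⇒ K = (-1/2, 1)
K = W + t·(V−W) with t = -1/4, so WK:KV = t:(1−t) = -1/4:5/4

WK:KV = -1/5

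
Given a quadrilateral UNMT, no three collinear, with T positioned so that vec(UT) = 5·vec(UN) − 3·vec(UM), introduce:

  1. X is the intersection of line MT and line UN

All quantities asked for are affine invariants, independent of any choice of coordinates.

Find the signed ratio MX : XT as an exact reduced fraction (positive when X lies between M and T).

MX:XT = 1/3

Work in coordinates with U = (0, 0), N = (1, 0), M = (0, 1), T = (5, -3).
1. X is the intersection of line MT and line UN ⇒ X = (5/4, 0)
X = M + t·(T−M) with t = 1/4, so MX:XT = t:(1−t) = 1/4:3/4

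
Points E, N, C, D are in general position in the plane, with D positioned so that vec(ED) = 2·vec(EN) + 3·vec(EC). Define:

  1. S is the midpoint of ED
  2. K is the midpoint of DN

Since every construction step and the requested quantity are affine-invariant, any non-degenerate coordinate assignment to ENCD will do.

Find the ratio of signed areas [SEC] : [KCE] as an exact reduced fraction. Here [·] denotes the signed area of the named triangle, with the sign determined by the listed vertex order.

[SEC]:[KCE] = -2/3

Work in coordinates with E = (0, 0), N = (1, 0), C = (0, 1), D = (2, 3).
1. S is the midpoint of ED ⇒ S = (1, 3/2)
2. K is the midpoint of DN ⇒ K = (3/2, 3/2)
2·[SEC] = -1, 2·[KCE] = 3/2
[SEC]:[KCE] = -1:3/2 = -2/3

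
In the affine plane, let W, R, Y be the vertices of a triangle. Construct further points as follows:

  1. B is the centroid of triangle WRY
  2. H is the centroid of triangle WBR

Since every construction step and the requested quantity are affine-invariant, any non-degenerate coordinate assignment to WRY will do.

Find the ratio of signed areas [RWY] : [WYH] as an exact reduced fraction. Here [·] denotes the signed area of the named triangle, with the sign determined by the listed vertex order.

Work in coordinates with W = (0, 0), R = (1, 0), Y = (0, 1).
1. B is the centroid of triangle WRY ⇒ B = (1/3, 1/3)
2. H is the centroid of triangle WBR ⇒ H = (4/9, 1/9)
2·[RWY] = -1, 2·[WYH] = -4/9
[RWY]:[WYH] = -1:-4/9 = 9/4

[RWY]:[WYH] = 9/4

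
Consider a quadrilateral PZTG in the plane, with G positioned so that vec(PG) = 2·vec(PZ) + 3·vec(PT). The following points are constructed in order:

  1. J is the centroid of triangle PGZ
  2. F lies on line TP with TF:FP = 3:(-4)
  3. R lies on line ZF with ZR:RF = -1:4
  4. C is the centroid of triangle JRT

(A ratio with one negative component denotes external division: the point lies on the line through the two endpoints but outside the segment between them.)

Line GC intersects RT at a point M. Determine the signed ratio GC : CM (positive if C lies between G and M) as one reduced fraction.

GC:CM = 59/7

Work in coordinates with P = (0, 0), Z = (1, 0), T = (0, 1), G = (2, 3).
1. J is the centroid of triangle PGZ ⇒ J = (1, 1)
2. F lies on line TP with TF:FP = 3:(-4) ⇒ F = (0, 4)
3. R lies on line ZF with ZR:RF = -1:4 ⇒ R = (4/3, -4/3)
4. C is the centroid of triangle JRT ⇒ C = (7/9, 2/9)
line GC meets RT at M = (112/177, -19/177)
C = G + t·(M−G) with t = 59/66, so GC:CM = 59/66:7/66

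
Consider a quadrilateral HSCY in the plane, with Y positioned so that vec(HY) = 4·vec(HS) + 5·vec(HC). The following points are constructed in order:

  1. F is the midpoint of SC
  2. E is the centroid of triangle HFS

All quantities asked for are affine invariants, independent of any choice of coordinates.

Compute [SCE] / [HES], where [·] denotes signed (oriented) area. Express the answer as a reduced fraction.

[SCE]:[HES] = -2

Work in coordinates with H = (0, 0), S = (1, 0), C = (0, 1), Y = (4, 5).
1. F is the midpoint of SC ⇒ F = (1/2, 1/2)
2. E is the centroid of triangle HFS ⇒ E = (1/2, 1/6)
2·[SCE] = 1/3, 2·[HES] = -1/6
[SCE]:[HES] = 1/3:-1/6 = -2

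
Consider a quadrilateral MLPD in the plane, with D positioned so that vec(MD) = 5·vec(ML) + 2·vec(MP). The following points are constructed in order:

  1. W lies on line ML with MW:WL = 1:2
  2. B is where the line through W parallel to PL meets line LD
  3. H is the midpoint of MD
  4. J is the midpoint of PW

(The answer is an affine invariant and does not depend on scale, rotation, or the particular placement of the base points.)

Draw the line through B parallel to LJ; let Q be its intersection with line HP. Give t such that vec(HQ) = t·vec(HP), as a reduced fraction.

t = 43/27

Choose coordinates M = (0, 0), L = (1, 0), P = (0, 1), D = (5, 2).
1. W lies on line ML with MW:WL = 1:2 ⇒ W = (1/3, 0)
2. B is where the line through W parallel to PL meets line LD ⇒ B = (5/9, -2/9)
3. H is the midpoint of MD ⇒ H = (5/2, 1)
4. J is the midpoint of PW ⇒ J = (1/6, 1/2)
through B parallel to LJ: direction (-5/6, 1/2); meets HP at Q = (-40/27, 1)
Q = H + t·(P−H) with t = 43/27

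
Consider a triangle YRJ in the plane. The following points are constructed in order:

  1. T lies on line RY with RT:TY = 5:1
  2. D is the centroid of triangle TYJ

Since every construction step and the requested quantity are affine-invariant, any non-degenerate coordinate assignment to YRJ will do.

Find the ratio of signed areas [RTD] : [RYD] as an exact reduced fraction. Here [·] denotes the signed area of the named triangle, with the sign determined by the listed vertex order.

[RTD]:[RYD] = 5/6

Choose coordinates Y = (0, 0), R = (1, 0), J = (0, 1).
1. T lies on line RY with RT:TY = 5:1 ⇒ T = (1/6, 0)
2. D is the centroid of triangle TYJ ⇒ D = (1/18, 1/3)
2·[RTD] = -5/18, 2·[RYD] = -1/3
[RTD]:[RYD] = -5/18:-1/3 = 5/6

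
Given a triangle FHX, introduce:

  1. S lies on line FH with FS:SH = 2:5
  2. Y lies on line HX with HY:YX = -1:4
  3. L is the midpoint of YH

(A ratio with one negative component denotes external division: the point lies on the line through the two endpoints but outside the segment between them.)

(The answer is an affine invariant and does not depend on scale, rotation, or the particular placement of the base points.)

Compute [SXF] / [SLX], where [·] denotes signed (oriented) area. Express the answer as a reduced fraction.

[SXF]:[SLX] = 12/35

Assign F = (0, 0), H = (1, 0), X = (0, 1) — the answer is frame-independent, so this choice is without loss of generality.
1. S lies on line FH with FS:SH = 2:5 ⇒ S = (2/7, 0)
2. Y lies on line HX with HY:YX = -1:4 ⇒ Y = (4/3, -1/3)
3. L is the midpoint of YH ⇒ L = (7/6, -1/6)
2·[SXF] = 2/7, 2·[SLX] = 5/6
[SXF]:[SLX] = 2/7:5/6 = 12/35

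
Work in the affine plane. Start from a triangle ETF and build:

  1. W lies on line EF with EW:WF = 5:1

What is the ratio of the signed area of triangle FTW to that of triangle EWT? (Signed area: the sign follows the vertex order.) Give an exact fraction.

[FTW]:[EWT] = 1/5

Choose coordinates E = (0, 0), T = (1, 0), F = (0, 1).
1. W lies on line EF with EW:WF = 5:1 ⇒ W = (0, 5/6)
2·[FTW] = -1/6, 2·[EWT] = -5/6
[FTW]:[EWT] = -1/6:-5/6 = 1/5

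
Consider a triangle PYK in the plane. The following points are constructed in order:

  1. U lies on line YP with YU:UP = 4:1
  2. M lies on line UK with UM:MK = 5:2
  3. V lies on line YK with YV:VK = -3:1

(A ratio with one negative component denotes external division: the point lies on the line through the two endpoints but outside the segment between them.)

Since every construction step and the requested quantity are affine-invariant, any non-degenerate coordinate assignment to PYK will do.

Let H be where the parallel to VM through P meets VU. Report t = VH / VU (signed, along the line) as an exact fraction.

t = 31/20

Assign P = (0, 0), Y = (1, 0), K = (0, 1) — the answer is frame-independent, so this choice is without loss of generality.
1. U lies on line YP with YU:UP = 4:1 ⇒ U = (1/5, 0)
2. M lies on line UK with UM:MK = 5:2 ⇒ M = (2/35, 5/7)
3. V lies on line YK with YV:VK = -3:1 ⇒ V = (-1/2, 3/2)
through P parallel to VM: direction (39/70, -11/14); meets VU at H = (117/200, -33/40)
H = V + t·(U−V) with t = 31/20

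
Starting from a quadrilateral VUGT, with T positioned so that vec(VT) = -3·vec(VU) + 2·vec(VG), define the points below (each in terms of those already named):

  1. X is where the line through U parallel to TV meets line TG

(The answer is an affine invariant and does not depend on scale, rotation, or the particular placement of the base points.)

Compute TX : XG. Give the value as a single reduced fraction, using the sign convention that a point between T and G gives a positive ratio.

Assign V = (0, 0), U = (1, 0), G = (0, 1), T = (-3, 2) — the answer is frame-independent, so this choice is without loss of generality.
1. X is where the line through U parallel to TV meets line TG ⇒ X = (-1, 4/3)
X = T + t·(G−T) with t = 2/3, so TX:XG = t:(1−t) = 2/3:1/3

TX:XG = 2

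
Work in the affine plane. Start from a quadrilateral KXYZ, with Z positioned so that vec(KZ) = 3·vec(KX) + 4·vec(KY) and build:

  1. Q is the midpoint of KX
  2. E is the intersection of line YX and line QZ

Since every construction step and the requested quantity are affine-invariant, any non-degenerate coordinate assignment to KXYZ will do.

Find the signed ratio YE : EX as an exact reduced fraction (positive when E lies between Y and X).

Work in coordinates with K = (0, 0), X = (1, 0), Y = (0, 1), Z = (3, 4).
1. Q is the midpoint of KX ⇒ Q = (1/2, 0)
2. E is the intersection of line YX and line QZ ⇒ E = (9/13, 4/13)
E = Y + t·(X−Y) with t = 9/13, so YE:EX = t:(1−t) = 9/13:4/13

YE:EX = 9/4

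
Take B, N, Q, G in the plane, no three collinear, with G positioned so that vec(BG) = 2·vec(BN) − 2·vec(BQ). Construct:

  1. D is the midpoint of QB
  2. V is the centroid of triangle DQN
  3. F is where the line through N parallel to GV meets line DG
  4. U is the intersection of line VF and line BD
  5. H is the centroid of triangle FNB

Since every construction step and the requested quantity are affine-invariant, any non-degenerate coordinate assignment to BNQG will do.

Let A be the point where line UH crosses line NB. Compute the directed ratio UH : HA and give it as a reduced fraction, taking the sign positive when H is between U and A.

UH:HA = -18/11

Assign B = (0, 0), N = (1, 0), Q = (0, 1), G = (2, -2) — the answer is frame-independent, so this choice is without loss of generality.
1. D is the midpoint of QB ⇒ D = (0, 1/2)
2. V is the centroid of triangle DQN ⇒ V = (1/3, 1/2)
3. F is where the line through N parallel to GV meets line DG ⇒ F = (4, -9/2)
4. U is the intersection of line VF and line BD ⇒ U = (0, 21/22)
5. H is the centroid of triangle FNB ⇒ H = (5/3, -3/2)
line UH meets NB at A = (35/54, 0)
H = U + t·(A−U) with t = 18/7, so UH:HA = 18/7:-11/7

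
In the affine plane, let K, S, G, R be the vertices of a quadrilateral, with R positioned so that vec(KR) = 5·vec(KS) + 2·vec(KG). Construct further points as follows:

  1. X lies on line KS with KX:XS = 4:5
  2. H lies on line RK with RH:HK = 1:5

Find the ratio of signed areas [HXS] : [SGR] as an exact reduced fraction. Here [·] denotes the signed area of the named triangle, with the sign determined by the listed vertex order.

Work in coordinates with K = (0, 0), S = (1, 0), G = (0, 1), R = (5, 2).
1. X lies on line KS with KX:XS = 4:5 ⇒ X = (4/9, 0)
2. H lies on line RK with RH:HK = 1:5 ⇒ H = (25/6, 5/3)
2·[HXS] = 25/27, 2·[SGR] = -6
[HXS]:[SGR] = 25/27:-6 = -25/162

[HXS]:[SGR] = -25/162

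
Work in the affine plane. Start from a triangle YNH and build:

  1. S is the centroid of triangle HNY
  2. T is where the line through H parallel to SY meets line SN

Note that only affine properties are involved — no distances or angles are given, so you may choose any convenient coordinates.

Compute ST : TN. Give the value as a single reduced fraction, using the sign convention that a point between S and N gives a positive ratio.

ST:TN = -1/2

Assign Y = (0, 0), N = (1, 0), H = (0, 1) — the answer is frame-independent, so this choice is without loss of generality.
1. S is the centroid of triangle HNY ⇒ S = (1/3, 1/3)
2. T is where the line through H parallel to SY meets line SN ⇒ T = (-1/3, 2/3)
T = S + t·(N−S) with t = -1, so ST:TN = t:(1−t) = -1:2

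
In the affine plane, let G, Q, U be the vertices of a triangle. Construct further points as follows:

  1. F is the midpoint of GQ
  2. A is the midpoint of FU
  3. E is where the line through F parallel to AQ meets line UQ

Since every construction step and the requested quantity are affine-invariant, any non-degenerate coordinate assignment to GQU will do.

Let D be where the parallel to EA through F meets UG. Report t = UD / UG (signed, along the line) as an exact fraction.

t = 4/7

Set G = (0, 0), Q = (1, 0), U = (0, 1); any affine frame gives the same invariant.
1. F is the midpoint of GQ ⇒ F = (1/2, 0)
2. A is the midpoint of FU ⇒ A = (1/4, 1/2)
3. E is where the line through F parallel to AQ meets line UQ ⇒ E = (2, -1)
through F parallel to EA: direction (-7/4, 3/2); meets UG at D = (0, 3/7)
D = U + t·(G−U) with t = 4/7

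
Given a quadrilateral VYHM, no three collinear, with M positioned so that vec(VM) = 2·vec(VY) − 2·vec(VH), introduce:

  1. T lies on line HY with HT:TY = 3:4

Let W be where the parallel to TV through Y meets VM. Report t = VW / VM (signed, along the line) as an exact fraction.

t = 2/7

Set V = (0, 0), Y = (1, 0), H = (0, 1), M = (2, -2); any affine frame gives the same invariant.
1. T lies on line HY with HT:TY = 3:4 ⇒ T = (3/7, 4/7)
through Y parallel to TV: direction (-3/7, -4/7); meets VM at W = (4/7, -4/7)
W = V + t·(M−V) with t = 2/7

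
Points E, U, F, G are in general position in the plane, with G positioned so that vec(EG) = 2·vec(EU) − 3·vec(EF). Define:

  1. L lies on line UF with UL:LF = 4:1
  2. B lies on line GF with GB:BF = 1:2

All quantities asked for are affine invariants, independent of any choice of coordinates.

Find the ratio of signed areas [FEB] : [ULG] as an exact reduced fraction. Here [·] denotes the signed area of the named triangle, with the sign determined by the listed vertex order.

[FEB]:[ULG] = 5/6

Work in coordinates with E = (0, 0), U = (1, 0), F = (0, 1), G = (2, -3).
1. L lies on line UF with UL:LF = 4:1 ⇒ L = (1/5, 4/5)
2. B lies on line GF with GB:BF = 1:2 ⇒ B = (4/3, -5/3)
2·[FEB] = 4/3, 2·[ULG] = 8/5
[FEB]:[ULG] = 4/3:8/5 = 5/6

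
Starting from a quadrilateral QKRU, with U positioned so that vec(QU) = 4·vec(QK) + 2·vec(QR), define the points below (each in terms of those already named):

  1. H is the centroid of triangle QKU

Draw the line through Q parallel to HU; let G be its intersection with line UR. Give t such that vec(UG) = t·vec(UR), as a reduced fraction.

t = 2/9

Choose coordinates Q = (0, 0), K = (1, 0), R = (0, 1), U = (4, 2).
1. H is the centroid of triangle QKU ⇒ H = (5/3, 2/3)
through Q parallel to HU: direction (7/3, 4/3); meets UR at G = (28/9, 16/9)
G = U + t·(R−U) with t = 2/9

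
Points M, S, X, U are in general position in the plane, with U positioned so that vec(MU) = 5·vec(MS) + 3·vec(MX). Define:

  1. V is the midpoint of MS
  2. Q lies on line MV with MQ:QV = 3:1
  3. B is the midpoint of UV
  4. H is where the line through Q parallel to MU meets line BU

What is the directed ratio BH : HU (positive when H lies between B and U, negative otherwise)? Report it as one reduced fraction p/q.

BH:HU = -1/3

Assign M = (0, 0), S = (1, 0), X = (0, 1), U = (5, 3) — the answer is frame-independent, so this choice is without loss of generality.
1. V is the midpoint of MS ⇒ V = (1/2, 0)
2. Q lies on line MV with MQ:QV = 3:1 ⇒ Q = (3/8, 0)
3. B is the midpoint of UV ⇒ B = (11/4, 3/2)
4. H is where the line through Q parallel to MU meets line BU ⇒ H = (13/8, 3/4)
H = B + t·(U−B) with t = -1/2, so BH:HU = t:(1−t) = -1/2:3/2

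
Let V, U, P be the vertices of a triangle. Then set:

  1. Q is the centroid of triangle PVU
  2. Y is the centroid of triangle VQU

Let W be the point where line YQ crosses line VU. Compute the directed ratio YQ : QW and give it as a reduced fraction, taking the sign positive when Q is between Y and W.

Set V = (0, 0), U = (1, 0), P = (0, 1); any affine frame gives the same invariant.
1. Q is the centroid of triangle PVU ⇒ Q = (1/3, 1/3)
2. Y is the centroid of triangle VQU ⇒ Y = (4/9, 1/9)
line YQ meets VU at W = (1/2, 0)
Q = Y + t·(W−Y) with t = -2, so YQ:QW = -2:3

YQ:QW = -2/3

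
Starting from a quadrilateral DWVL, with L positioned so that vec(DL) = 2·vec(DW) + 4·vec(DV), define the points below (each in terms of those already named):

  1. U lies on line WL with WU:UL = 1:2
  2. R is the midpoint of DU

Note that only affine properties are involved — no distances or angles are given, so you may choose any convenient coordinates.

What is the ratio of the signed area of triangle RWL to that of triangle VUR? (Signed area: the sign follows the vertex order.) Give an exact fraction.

Choose coordinates D = (0, 0), W = (1, 0), V = (0, 1), L = (2, 4).
1. U lies on line WL with WU:UL = 1:2 ⇒ U = (4/3, 4/3)
2. R is the midpoint of DU ⇒ R = (2/3, 2/3)
2·[RWL] = 2, 2·[VUR] = -2/3
[RWL]:[VUR] = 2:-2/3 = -3

[RWL]:[VUR] = -3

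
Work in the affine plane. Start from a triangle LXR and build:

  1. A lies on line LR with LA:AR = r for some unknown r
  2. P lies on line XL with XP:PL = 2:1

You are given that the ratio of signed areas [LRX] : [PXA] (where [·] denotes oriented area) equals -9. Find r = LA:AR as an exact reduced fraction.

r = 1/5

Set L = (0, 0), X = (1, 0), R = (0, 1); any affine frame gives the same invariant.
1. With LA:AR = r, write λ = r/(r+1) so A = L + λ·(R−L); A is affine-linear in λ
2. P lies on line XL with XP:PL = 2:1 ⇒ P = (1/3, 0)
Every point depending on A is an affine combination of A and λ-independent points, so each such coordinate is linear in λ; the λ² term in each signed area is a multiple of (R−L)×(R−L) = 0, so 2·[LRX] and 2·[PXA] are each linear in λ. Evaluating at λ=0 and λ=1:
  2·[LRX] = -1,   2·[PXA] = 2/3·λ
So [LRX]:[PXA] = (-1) / (2/3·λ). Setting this equal to -9:
  -1 = -9·(2/3·λ)  ⇒  λ = 1/6
Then r = λ/(1−λ) = (1/6)/(5/6) = 1/5. Check: with r = 1/5, A = (0, 1/6) and [LRX]:[PXA] = -9 as required.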